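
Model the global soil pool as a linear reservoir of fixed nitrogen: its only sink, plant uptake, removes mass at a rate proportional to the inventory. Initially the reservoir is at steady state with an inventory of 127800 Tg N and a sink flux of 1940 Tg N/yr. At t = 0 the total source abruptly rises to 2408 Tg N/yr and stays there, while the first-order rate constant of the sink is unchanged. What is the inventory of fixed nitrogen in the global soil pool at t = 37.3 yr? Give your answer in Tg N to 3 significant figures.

The sink rate constant is k = F₀/M₀ = 1940/127800 = 0.01518 yr⁻¹.
Solving dM/dt = F₁ − kM with M(0) = M₀ gives M(t) = F₁/k + (M₀ − F₁/k)·e^(−kt).
F₁/k = 2408/0.01518 = 158630 Tg N; kt = 0.01518 × 37.3 = 0.5662, e^(−kt) = 0.5677.
M(37.3) = 158630 + (127800 − 158630) × 0.5677 = 158630 − 17500 = 141130 Tg N.

141000 Tg N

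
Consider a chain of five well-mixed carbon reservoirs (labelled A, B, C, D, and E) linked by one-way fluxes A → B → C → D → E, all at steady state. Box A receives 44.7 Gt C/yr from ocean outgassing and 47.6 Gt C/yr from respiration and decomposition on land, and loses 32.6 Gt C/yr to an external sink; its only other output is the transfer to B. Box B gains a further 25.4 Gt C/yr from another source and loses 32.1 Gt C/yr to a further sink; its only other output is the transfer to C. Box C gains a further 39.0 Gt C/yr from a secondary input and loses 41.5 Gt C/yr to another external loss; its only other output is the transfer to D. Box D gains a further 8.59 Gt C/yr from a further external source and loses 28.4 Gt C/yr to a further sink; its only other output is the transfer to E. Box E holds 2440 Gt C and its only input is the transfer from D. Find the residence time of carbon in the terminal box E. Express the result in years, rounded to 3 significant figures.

79.5 yr

Box A: F(A→B) = (44.7 + 47.6) − 32.6 = 59.700 Gt C/yr.
Box B: F(B→C) = (59.700 + 25.4) − 32.1 = 53.000 Gt C/yr.
Box C: F(C→D) = (53.000 + 39.0) − 41.5 = 50.500 Gt C/yr.
Box D: F(D→E) = (50.500 + 8.59) − 28.4 = 30.690 Gt C/yr.
Box E throughput = its input = 30.690 Gt C/yr; τ = 2440 / 30.690 = 79.50 yr.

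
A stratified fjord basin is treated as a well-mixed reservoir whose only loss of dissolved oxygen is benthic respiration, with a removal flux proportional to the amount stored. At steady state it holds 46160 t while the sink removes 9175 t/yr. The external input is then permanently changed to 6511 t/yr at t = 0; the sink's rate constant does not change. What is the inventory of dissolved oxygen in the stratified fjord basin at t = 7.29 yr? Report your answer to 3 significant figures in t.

35900 t

Residence time τ = M₀/F₀ = 5.031 yr. The eventual steady state is M_∞ = M₀·(F₁/F₀) = 46160 × 6511/9175 = 32757 t.
The anomaly ΔM(t) = M(t) − M_∞ decays as ΔM₀·e^(−t/τ) with ΔM₀ = 46160 − 32757 = 13400 t.
At t = 7.29 yr, e^(−t/τ) = e^(−1.449) = 0.2348, so ΔM = 3147 t and M = 32757 + 3147 = 35904 t.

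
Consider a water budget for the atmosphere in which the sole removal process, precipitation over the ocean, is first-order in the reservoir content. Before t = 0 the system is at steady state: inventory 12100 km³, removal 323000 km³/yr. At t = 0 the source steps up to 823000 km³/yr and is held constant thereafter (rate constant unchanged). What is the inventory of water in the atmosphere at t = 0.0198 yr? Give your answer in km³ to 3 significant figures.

τ = M₀/F₀ = 12100/323000 = 0.03746 yr; rate constant k = 1/τ.
New steady state M_∞ = F₁/k = F₁·τ = 823000 × 0.03746 = 30831 km³.
M(t) = M_∞ + (M₀ − M_∞)·e^(−t/τ); t/τ = 0.0198/0.03746 = 0.5285, so e^(−t/τ) = 0.5895.
M(t) = 30831 − 18730 × 0.5895 = 19790 km³.

19800 km³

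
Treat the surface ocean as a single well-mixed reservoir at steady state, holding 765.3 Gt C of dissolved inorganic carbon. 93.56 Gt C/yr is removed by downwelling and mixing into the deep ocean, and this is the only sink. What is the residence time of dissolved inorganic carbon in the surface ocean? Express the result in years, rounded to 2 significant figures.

τ = M / F = 765.3 / 93.56 = 8.180 yr.

8.2 yr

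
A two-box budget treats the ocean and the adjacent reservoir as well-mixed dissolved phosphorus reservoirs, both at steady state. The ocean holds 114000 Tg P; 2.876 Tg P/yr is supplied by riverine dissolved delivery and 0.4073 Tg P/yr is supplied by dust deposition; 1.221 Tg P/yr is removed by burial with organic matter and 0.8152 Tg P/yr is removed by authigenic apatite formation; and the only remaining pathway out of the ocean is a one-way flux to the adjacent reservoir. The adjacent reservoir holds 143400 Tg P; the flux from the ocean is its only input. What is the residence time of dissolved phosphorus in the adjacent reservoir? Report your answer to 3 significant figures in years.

Balance the ocean: ΣF_in = 2.876 + 0.4073 = 3.2833 Tg P/yr.
Flux to the adjacent reservoir = ΣF_in − (1.221 + 0.8152) = 1.2471 Tg P/yr.
At steady state the output of the adjacent reservoir equals its input, 1.2471 Tg P/yr.
τ = M / F = 143400 / 1.2471 = 115000 yr.

115000 yr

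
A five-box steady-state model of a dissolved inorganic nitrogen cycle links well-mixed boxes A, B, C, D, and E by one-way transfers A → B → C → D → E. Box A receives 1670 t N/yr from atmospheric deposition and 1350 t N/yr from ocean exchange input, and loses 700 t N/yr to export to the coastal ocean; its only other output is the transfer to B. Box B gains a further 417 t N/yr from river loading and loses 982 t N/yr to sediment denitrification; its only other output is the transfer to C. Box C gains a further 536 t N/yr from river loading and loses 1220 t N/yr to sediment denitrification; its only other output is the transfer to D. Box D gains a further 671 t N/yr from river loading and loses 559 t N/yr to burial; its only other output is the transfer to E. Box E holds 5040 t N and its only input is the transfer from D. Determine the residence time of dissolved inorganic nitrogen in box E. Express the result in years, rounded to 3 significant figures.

Box A: F(A→B) = (1670 + 1350) − 700 = 2320.0 t N/yr.
Box B: F(B→C) = (2320.0 + 417) − 982 = 1755.0 t N/yr.
Box C: F(C→D) = (1755.0 + 536) − 1220 = 1071.0 t N/yr.
Box D: F(D→E) = (1071.0 + 671) − 559 = 1183.0 t N/yr.
Box E throughput = its input = 1183.0 t N/yr; τ = 5040 / 1183.0 = 4.260 yr.

4.26 yr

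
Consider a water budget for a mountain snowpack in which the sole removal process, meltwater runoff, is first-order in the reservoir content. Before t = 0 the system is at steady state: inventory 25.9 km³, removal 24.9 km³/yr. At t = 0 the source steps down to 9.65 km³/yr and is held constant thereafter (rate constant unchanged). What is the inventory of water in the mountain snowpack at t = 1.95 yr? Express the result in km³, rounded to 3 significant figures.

Residence time τ = M₀/F₀ = 1.040 yr. The eventual steady state is M_∞ = M₀·(F₁/F₀) = 25.9 × 9.65/24.9 = 10.038 km³.
The anomaly ΔM(t) = M(t) − M_∞ decays as ΔM₀·e^(−t/τ) with ΔM₀ = 25.9 − 10.038 = 15.86 km³.
At t = 1.95 yr, e^(−t/τ) = e^(−1.875) = 0.1534, so ΔM = 2.433 km³ and M = 10.038 + 2.433 = 12.471 km³.

12.5 km³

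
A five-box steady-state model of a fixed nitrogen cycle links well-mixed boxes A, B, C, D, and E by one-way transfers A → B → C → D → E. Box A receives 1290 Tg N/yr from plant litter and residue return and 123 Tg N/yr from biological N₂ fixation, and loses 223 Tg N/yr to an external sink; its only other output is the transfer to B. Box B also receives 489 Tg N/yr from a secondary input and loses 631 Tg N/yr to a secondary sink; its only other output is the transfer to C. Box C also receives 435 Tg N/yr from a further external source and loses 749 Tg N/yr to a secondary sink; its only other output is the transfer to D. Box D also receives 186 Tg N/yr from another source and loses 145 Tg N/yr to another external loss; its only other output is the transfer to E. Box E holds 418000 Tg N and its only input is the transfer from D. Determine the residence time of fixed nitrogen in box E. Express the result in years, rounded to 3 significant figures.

539 yr

Box A: F(A→B) = (1290 + 123) − 223 = 1190.0 Tg N/yr.
Box B: F(B→C) = (1190.0 + 489) − 631 = 1048.0 Tg N/yr.
Box C: F(C→D) = (1048.0 + 435) − 749 = 734.00 Tg N/yr.
Box D: F(D→E) = (734.00 + 186) − 145 = 775.00 Tg N/yr.
Box E throughput = its input = 775.00 Tg N/yr; τ = 418000 / 775.00 = 539.4 yr.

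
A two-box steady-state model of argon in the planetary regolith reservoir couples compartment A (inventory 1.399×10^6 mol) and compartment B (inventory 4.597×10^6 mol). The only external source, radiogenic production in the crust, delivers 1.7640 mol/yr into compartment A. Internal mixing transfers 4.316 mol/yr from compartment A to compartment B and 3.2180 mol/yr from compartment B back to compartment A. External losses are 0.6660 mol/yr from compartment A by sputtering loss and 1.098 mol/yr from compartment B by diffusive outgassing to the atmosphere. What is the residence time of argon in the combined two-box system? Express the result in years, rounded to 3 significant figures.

3.40×10^6 yr

Treat the two boxes together as one reservoir: the mixing fluxes between them are internal recycling, so τ = ΣM / Σ(external losses).
M_total = 1.399×10^6 + 4.597×10^6 = 5.9960×10^6 mol.
ΣF_external_out = 0.6660 + 1.098 = 1.7640 mol/yr.
τ = M_total / ΣF_ext = 5.9960×10^6 / 1.7640 = 3.399×10^6 yr.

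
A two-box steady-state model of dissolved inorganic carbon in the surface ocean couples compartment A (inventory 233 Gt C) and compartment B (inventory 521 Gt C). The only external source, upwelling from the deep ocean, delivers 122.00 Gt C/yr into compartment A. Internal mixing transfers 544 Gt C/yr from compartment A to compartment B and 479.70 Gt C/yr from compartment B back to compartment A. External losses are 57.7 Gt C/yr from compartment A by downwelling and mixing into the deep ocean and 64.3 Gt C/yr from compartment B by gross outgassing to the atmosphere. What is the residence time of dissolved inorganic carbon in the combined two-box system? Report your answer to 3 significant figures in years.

6.18 yr

Treat the two boxes together as one reservoir: the mixing fluxes between them are internal recycling, so τ = ΣM / Σ(external losses).
M_total = 233 + 521 = 754.00 Gt C.
ΣF_external_out = 57.7 + 64.3 = 122.00 Gt C/yr.
τ = M_total / ΣF_ext = 754.00 / 122.00 = 6.180 yr.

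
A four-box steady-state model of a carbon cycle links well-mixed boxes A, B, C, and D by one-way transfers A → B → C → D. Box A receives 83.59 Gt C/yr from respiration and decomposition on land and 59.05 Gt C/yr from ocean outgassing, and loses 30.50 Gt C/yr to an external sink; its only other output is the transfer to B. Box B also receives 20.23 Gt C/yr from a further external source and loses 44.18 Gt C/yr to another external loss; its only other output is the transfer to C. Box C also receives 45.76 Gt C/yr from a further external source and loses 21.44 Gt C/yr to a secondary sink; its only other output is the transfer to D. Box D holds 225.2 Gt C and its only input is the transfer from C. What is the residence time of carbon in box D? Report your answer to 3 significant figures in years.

Box A: F(A→B) = (83.59 + 59.05) − 30.50 = 112.14 Gt C/yr.
Box B: F(B→C) = (112.14 + 20.23) − 44.18 = 88.190 Gt C/yr.
Box C: F(C→D) = (88.190 + 45.76) − 21.44 = 112.51 Gt C/yr.
Box D throughput = its input = 112.51 Gt C/yr; τ = 225.2 / 112.51 = 2.002 yr.

2.00 yr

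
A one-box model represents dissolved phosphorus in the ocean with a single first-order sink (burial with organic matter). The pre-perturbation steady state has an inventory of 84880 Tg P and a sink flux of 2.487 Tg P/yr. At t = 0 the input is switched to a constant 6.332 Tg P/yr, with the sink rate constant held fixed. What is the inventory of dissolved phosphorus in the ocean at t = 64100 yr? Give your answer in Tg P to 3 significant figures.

The sink rate constant is k = F₀/M₀ = 2.487/84880 = 2.930×10^-5 yr⁻¹.
Solving dM/dt = F₁ − kM with M(0) = M₀ gives M(t) = F₁/k + (M₀ − F₁/k)·e^(−kt).
F₁/k = 6.332/2.930×10^-5 = 216110 Tg P; kt = 2.930×10^-5 × 64100 = 1.878, e^(−kt) = 0.1529.
M(64100) = 216110 + (84880 − 216110) × 0.1529 = 216110 − 20060 = 196050 Tg P.

196000 Tg P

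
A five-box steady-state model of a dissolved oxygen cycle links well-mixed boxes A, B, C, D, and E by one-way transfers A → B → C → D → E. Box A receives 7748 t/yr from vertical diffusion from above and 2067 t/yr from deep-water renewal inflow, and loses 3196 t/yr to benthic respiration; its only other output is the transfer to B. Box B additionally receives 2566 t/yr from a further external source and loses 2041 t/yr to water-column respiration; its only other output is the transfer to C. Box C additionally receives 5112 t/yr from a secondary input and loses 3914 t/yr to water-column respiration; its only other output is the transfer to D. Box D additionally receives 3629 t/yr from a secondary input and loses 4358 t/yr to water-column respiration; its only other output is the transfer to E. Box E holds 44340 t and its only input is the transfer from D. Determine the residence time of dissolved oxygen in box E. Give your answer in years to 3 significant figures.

Box A: F(A→B) = (7748 + 2067) − 3196 = 6619.0 t/yr.
Box B: F(B→C) = (6619.0 + 2566) − 2041 = 7144.0 t/yr.
Box C: F(C→D) = (7144.0 + 5112) − 3914 = 8342.0 t/yr.
Box D: F(D→E) = (8342.0 + 3629) − 4358 = 7613.0 t/yr.
Box E throughput = its input = 7613.0 t/yr; τ = 44340 / 7613.0 = 5.824 yr.

5.82 yr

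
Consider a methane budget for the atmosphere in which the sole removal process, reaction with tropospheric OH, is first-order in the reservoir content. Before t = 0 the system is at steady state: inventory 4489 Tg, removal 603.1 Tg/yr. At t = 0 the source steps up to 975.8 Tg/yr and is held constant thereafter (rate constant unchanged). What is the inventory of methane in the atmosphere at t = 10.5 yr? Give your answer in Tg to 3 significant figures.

The sink rate constant is k = F₀/M₀ = 603.1/4489 = 0.1344 yr⁻¹.
Solving dM/dt = F₁ − kM with M(0) = M₀ gives M(t) = F₁/k + (M₀ − F₁/k)·e^(−kt).
F₁/k = 975.8/0.1344 = 7263.1 Tg; kt = 0.1344 × 10.5 = 1.411, e^(−kt) = 0.2440.
M(10.5) = 7263.1 + (4489 − 7263.1) × 0.2440 = 7263.1 − 676.8 = 6586.3 Tg.

6590 Tg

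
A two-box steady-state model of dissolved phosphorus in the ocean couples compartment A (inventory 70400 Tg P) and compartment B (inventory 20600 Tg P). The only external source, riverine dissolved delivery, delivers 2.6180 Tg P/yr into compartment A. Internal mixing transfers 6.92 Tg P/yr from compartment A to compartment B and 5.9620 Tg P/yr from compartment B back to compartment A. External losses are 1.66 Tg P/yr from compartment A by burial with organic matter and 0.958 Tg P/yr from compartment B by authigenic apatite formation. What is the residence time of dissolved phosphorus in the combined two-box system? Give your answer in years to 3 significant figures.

Residence time in the combined system uses the total inventory and the total *external* removal — internal exchanges between the two boxes cancel.
M_total = 70400 + 20600 = 91000 Tg P.
ΣF_external_out = 1.66 + 0.958 = 2.6180 Tg P/yr.
τ = M_total / ΣF_ext = 91000 / 2.6180 = 34760 yr.

34800 yr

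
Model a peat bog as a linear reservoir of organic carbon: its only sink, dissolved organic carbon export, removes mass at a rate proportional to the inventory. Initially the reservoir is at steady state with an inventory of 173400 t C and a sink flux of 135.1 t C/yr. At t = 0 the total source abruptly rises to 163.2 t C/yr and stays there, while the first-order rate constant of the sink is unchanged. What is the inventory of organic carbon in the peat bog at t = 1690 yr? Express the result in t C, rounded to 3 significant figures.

200000 t C

Residence time τ = M₀/F₀ = 1283 yr. The eventual steady state is M_∞ = M₀·(F₁/F₀) = 173400 × 163.2/135.1 = 209470 t C.
The anomaly ΔM(t) = M(t) − M_∞ decays as ΔM₀·e^(−t/τ) with ΔM₀ = 173400 − 209470 = −36070 t C.
At t = 1690 yr, e^(−t/τ) = e^(−1.317) = 0.2680, so ΔM = −9666 t C and M = 209470 − 9666 = 199800 t C.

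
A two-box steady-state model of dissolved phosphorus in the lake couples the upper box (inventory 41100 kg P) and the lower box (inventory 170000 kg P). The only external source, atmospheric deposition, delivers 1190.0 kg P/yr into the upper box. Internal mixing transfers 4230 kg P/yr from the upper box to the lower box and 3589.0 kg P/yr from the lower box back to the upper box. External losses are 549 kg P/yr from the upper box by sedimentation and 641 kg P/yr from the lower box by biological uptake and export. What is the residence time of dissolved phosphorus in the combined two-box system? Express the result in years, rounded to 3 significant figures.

177 yr

Treat the two boxes together as one reservoir: the mixing fluxes between them are internal recycling, so τ = ΣM / Σ(external losses).
M_total = 41100 + 170000 = 211100 kg P.
ΣF_external_out = 549 + 641 = 1190.0 kg P/yr.
τ = M_total / ΣF_ext = 211100 / 1190.0 = 177.4 yr.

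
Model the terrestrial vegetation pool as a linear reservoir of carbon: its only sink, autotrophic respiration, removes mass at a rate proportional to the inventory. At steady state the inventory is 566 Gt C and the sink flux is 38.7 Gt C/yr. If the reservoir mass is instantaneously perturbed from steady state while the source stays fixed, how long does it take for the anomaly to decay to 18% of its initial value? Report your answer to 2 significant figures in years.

For a linear reservoir the anomaly decays as exp(−t/τ) with τ = M/F = 566/38.7 = 14.63 yr.
exp(−t/τ) = 0.18 ⇒ t = −τ ln(0.18) = 14.63 × 1.715 = 25.08 yr.

25 yr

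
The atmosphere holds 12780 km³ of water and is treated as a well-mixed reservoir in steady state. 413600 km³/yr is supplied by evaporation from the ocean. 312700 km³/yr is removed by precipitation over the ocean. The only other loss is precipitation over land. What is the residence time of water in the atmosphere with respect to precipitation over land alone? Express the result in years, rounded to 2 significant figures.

At steady state ΣF_in = ΣF_out.
ΣF_in = 413600 km³/yr.
Precipitation over land flux = ΣF_in − (312700) = 413600 − 312700 = 100900 km³/yr.
τ = M / F = 12780 / 100900 = 0.1267 yr.

0.13 yr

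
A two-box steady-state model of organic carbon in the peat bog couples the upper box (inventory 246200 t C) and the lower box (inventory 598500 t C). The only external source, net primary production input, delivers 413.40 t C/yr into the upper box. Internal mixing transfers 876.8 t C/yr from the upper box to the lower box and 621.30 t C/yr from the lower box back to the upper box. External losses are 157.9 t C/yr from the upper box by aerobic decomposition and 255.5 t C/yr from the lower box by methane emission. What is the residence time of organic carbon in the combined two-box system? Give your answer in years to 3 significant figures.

2040 yr

Residence time in the combined system uses the total inventory and the total *external* removal — internal exchanges between the two boxes cancel.
M_total = 246200 + 598500 = 844700 t C.
ΣF_external_out = 157.9 + 255.5 = 413.40 t C/yr.
τ = M_total / ΣF_ext = 844700 / 413.40 = 2043 yr.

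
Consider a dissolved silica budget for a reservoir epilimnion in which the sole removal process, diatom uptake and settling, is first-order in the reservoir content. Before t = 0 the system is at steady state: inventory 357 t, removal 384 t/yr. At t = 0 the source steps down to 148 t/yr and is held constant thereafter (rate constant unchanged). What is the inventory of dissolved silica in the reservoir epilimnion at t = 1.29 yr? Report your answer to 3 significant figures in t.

192 t

The sink rate constant is k = F₀/M₀ = 384/357 = 1.076 yr⁻¹.
Solving dM/dt = F₁ − kM with M(0) = M₀ gives M(t) = F₁/k + (M₀ − F₁/k)·e^(−kt).
F₁/k = 148/1.076 = 137.59 t; kt = 1.076 × 1.29 = 1.388, e^(−kt) = 0.2497.
M(1.29) = 137.59 + (357 − 137.59) × 0.2497 = 137.59 + 54.78 = 192.38 t.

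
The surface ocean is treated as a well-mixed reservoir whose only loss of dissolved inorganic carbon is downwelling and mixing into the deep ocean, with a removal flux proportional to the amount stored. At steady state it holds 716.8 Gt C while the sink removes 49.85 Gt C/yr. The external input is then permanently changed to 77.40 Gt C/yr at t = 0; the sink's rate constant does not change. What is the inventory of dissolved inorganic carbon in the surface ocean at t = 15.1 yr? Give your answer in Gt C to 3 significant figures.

The sink rate constant is k = F₀/M₀ = 49.85/716.8 = 0.06955 yr⁻¹.
Solving dM/dt = F₁ − kM with M(0) = M₀ gives M(t) = F₁/k + (M₀ − F₁/k)·e^(−kt).
F₁/k = 77.40/0.06955 = 1112.9 Gt C; kt = 0.06955 × 15.1 = 1.050, e^(−kt) = 0.3499.
M(15.1) = 1112.9 + (716.8 − 1112.9) × 0.3499 = 1112.9 − 138.6 = 974.34 Gt C.

974 Gt C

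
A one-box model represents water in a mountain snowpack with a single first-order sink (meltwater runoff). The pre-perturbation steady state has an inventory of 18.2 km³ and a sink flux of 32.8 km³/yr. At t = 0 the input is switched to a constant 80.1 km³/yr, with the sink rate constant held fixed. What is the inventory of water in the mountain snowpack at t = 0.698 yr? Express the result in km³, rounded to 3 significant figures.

37.0 km³

τ = M₀/F₀ = 18.2/32.8 = 0.5549 yr; rate constant k = 1/τ.
New steady state M_∞ = F₁/k = F₁·τ = 80.1 × 0.5549 = 44.446 km³.
M(t) = M_∞ + (M₀ − M_∞)·e^(−t/τ); t/τ = 0.698/0.5549 = 1.258, so e^(−t/τ) = 0.2842.
M(t) = 44.446 − 26.25 × 0.2842 = 36.986 km³.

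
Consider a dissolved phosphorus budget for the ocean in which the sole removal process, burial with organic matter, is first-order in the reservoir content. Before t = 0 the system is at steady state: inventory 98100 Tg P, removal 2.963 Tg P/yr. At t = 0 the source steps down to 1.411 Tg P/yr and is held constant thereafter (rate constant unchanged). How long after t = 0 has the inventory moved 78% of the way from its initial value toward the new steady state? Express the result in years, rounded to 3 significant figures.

τ = M₀/F₀ = 98100/2.963 = 33110 yr.
The remaining gap fraction is e^(−t/τ); 78% covered ⇒ e^(−t/τ) = 0.220.
t = −τ ln(0.220) = 33110 × 1.514 = 50130 yr.

50100 yr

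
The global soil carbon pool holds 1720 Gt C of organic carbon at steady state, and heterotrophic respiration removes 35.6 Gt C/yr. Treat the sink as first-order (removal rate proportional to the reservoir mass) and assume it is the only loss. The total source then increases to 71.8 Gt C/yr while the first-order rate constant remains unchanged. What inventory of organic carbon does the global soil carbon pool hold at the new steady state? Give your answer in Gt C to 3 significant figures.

3470 Gt C

Rate constant k = F/M = 35.6 / 1720 = 0.02070 yr⁻¹.
At the new steady state, source = k·M_new ⇒ M_new = 71.8 / 0.02070 = 3469 Gt C.
(Equivalently M_new = M × F_new/F_old = 1720 × 71.8/35.6.)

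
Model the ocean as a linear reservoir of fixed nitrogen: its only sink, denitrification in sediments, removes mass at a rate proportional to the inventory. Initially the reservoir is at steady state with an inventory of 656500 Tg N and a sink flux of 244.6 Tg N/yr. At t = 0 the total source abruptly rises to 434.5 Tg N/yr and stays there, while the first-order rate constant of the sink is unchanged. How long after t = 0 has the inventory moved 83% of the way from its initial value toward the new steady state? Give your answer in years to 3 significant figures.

4760 yr

τ = M₀/F₀ = 656500/244.6 = 2684 yr.
The remaining gap fraction is e^(−t/τ); 83% covered ⇒ e^(−t/τ) = 0.170.
t = −τ ln(0.170) = 2684 × 1.772 = 4756 yr.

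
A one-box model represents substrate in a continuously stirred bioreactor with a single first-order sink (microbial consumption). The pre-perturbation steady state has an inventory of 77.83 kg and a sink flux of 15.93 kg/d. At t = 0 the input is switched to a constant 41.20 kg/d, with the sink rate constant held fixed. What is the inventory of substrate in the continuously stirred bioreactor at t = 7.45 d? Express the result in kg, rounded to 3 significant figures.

174 kg

τ = M₀/F₀ = 77.83/15.93 = 4.886 d; rate constant k = 1/τ.
New steady state M_∞ = F₁/k = F₁·τ = 41.20 × 4.886 = 201.29 kg.
M(t) = M_∞ + (M₀ − M_∞)·e^(−t/τ); t/τ = 7.45/4.886 = 1.525, so e^(−t/τ) = 0.2177.
M(t) = 201.29 − 123.5 × 0.2177 = 174.42 kg.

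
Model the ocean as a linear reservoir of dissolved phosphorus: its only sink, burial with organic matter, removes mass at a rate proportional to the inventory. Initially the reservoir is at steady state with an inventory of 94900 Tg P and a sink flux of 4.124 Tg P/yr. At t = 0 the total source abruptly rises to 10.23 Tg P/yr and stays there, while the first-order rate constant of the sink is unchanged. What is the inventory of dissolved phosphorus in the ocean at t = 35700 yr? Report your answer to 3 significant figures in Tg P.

τ = M₀/F₀ = 94900/4.124 = 23010 yr; rate constant k = 1/τ.
New steady state M_∞ = F₁/k = F₁·τ = 10.23 × 23010 = 235410 Tg P.
M(t) = M_∞ + (M₀ − M_∞)·e^(−t/τ); t/τ = 35700/23010 = 1.551, so e^(−t/τ) = 0.2120.
M(t) = 235410 − 140500 × 0.2120 = 205630 Tg P.

206000 Tg P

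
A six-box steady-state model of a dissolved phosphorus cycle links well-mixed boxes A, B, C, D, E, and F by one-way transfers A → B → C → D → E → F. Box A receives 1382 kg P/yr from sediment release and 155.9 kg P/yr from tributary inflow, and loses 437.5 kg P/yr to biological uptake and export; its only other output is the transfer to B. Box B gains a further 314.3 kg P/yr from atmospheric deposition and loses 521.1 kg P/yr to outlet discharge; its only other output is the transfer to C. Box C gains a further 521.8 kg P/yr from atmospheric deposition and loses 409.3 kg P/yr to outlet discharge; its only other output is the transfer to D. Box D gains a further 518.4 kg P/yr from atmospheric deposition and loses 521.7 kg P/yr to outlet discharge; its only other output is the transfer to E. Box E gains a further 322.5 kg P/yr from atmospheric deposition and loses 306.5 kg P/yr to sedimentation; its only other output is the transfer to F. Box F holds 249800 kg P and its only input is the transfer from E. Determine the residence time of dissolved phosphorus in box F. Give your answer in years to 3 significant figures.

245 yr

Box A: F(A→B) = (1382 + 155.9) − 437.5 = 1100.4 kg P/yr.
Box B: F(B→C) = (1100.4 + 314.3) − 521.1 = 893.60 kg P/yr.
Box C: F(C→D) = (893.60 + 521.8) − 409.3 = 1006.1 kg P/yr.
Box D: F(D→E) = (1006.1 + 518.4) − 521.7 = 1002.8 kg P/yr.
Box E: F(E→F) = (1002.8 + 322.5) − 306.5 = 1018.8 kg P/yr.
Box F throughput = its input = 1018.8 kg P/yr; τ = 249800 / 1018.8 = 245.2 yr.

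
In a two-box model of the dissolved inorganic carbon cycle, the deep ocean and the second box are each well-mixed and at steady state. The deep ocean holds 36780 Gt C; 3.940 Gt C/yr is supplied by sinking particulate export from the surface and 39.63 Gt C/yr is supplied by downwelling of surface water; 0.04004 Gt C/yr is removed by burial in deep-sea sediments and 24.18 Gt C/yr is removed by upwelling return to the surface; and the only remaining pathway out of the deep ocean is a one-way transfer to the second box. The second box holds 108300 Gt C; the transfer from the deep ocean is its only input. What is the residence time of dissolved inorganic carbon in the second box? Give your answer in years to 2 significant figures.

5600 yr

Balance the deep ocean: ΣF_in = 3.940 + 39.63 = 43.570 Gt C/yr.
Transfer to the second box = ΣF_in − (0.04004 + 24.18) = 19.350 Gt C/yr.
At steady state the output of the second box equals its input, 19.350 Gt C/yr.
τ = M / F = 108300 / 19.350 = 5597 yr.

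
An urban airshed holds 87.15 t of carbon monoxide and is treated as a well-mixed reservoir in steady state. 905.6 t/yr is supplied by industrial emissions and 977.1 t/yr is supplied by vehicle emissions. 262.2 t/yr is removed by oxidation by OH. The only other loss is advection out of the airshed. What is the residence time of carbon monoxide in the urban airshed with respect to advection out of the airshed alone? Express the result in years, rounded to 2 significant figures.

At steady state ΣF_in = ΣF_out.
ΣF_in = 905.6 + 977.1 = 1882.7 t/yr.
Advection out of the airshed flux = ΣF_in − (262.2) = 1882.7 − 262.2 = 1620 t/yr.
τ = M / F = 87.15 / 1620 = 0.05378 yr.

0.054 yr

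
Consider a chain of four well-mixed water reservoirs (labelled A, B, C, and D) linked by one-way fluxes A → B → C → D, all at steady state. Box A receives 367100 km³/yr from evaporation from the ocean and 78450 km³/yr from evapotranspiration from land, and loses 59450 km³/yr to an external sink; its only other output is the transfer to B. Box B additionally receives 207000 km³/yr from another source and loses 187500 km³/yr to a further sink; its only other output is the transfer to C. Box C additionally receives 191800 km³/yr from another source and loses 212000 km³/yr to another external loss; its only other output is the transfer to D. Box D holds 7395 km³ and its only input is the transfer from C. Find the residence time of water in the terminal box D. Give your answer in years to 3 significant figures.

0.0192 yr

Box A: F(A→B) = (367100 + 78450) − 59450 = 386100 km³/yr.
Box B: F(B→C) = (386100 + 207000) − 187500 = 405600 km³/yr.
Box C: F(C→D) = (405600 + 191800) − 212000 = 385400 km³/yr.
Box D throughput = its input = 385400 km³/yr; τ = 7395 / 385400 = 0.01919 yr.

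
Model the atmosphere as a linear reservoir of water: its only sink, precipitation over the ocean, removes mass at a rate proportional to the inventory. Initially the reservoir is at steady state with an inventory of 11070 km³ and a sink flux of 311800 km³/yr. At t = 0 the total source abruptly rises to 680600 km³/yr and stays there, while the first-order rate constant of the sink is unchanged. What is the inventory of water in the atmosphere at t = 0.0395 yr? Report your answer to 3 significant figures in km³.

19900 km³

τ = M₀/F₀ = 11070/311800 = 0.03550 yr; rate constant k = 1/τ.
New steady state M_∞ = F₁/k = F₁·τ = 680600 × 0.03550 = 24164 km³.
M(t) = M_∞ + (M₀ − M_∞)·e^(−t/τ); t/τ = 0.0395/0.03550 = 1.113, so e^(−t/τ) = 0.3287.
M(t) = 24164 − 13090 × 0.3287 = 19860 km³.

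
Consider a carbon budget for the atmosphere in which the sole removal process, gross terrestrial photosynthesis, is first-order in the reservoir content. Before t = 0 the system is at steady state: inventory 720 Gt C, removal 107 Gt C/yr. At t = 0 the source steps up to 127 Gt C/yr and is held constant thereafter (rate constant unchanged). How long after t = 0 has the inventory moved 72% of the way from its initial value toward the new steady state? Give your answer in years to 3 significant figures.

τ = M₀/F₀ = 720/107 = 6.729 yr.
The remaining gap fraction is e^(−t/τ); 72% covered ⇒ e^(−t/τ) = 0.280.
t = −τ ln(0.280) = 6.729 × 1.273 = 8.566 yr.

8.57 yr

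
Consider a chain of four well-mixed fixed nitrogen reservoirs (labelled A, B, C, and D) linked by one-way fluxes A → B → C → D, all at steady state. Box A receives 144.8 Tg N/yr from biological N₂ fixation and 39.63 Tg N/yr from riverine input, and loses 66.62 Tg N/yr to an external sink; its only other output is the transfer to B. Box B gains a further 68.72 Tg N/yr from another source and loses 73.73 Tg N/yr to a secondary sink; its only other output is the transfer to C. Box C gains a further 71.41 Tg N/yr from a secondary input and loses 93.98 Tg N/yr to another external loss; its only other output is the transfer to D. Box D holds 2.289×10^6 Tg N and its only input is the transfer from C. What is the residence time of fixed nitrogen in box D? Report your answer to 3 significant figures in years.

Box A: F(A→B) = (144.8 + 39.63) − 66.62 = 117.81 Tg N/yr.
Box B: F(B→C) = (117.81 + 68.72) − 73.73 = 112.80 Tg N/yr.
Box C: F(C→D) = (112.80 + 71.41) − 93.98 = 90.230 Tg N/yr.
Box D throughput = its input = 90.230 Tg N/yr; τ = 2.289×10^6 / 90.230 = 25370 yr.

25400 yr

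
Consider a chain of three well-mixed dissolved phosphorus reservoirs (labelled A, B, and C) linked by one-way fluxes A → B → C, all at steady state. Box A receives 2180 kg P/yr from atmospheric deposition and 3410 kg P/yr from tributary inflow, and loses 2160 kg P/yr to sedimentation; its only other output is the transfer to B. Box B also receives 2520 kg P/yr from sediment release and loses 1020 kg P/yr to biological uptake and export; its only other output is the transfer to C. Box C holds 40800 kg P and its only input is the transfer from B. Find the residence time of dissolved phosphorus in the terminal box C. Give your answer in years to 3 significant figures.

8.28 yr

Box A: F(A→B) = (2180 + 3410) − 2160 = 3430.0 kg P/yr.
Box B: F(B→C) = (3430.0 + 2520) − 1020 = 4930.0 kg P/yr.
Box C throughput = its input = 4930.0 kg P/yr; τ = 40800 / 4930.0 = 8.276 yr.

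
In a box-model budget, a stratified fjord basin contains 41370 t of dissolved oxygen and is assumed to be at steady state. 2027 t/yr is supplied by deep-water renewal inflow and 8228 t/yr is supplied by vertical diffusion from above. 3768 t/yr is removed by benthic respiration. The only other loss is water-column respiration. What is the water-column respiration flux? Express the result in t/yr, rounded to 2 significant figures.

At steady state ΣF_in = ΣF_out.
ΣF_in = 2027 + 8228 = 10255 t/yr.
Water-column respiration flux = ΣF_in − (3768) = 10255 − 3768 = 6487 t/yr.

6500 t/yr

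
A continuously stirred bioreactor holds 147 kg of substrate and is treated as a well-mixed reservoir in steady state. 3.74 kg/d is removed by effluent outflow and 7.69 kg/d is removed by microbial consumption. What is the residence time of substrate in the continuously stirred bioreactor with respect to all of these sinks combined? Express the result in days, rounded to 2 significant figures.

13 d

Total removal flux = 3.74 + 7.69 = 11.430 kg/d.
τ = M / ΣF_out = 147 / 11.430 = 12.86 d.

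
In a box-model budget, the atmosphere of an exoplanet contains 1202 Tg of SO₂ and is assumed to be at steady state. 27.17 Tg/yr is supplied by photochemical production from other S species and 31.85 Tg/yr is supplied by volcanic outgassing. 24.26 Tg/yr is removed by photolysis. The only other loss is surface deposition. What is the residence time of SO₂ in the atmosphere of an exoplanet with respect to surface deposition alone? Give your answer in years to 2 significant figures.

35 yr

At steady state ΣF_in = ΣF_out.
ΣF_in = 27.17 + 31.85 = 59.020 Tg/yr.
Surface deposition flux = ΣF_in − (24.26) = 59.020 − 24.26 = 34.76 Tg/yr.
τ = M / F = 1202 / 34.76 = 34.58 yr.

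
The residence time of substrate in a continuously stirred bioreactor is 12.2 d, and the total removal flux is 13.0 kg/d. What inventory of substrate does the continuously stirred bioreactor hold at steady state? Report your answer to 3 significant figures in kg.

τ = M/F ⇒ M = τ × F = 12.2 × 13.0 = 158.6 kg.

159 kg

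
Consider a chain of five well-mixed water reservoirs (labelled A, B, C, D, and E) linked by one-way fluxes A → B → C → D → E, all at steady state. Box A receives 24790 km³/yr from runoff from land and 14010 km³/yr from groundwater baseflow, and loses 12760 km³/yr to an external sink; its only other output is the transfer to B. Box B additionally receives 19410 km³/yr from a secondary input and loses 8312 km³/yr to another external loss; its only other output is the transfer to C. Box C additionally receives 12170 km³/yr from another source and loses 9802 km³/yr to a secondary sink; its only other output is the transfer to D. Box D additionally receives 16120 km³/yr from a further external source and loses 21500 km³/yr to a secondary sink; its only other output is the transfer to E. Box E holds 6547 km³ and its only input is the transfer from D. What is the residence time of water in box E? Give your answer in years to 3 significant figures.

0.192 yr

Box A: F(A→B) = (24790 + 14010) − 12760 = 26040 km³/yr.
Box B: F(B→C) = (26040 + 19410) − 8312 = 37138 km³/yr.
Box C: F(C→D) = (37138 + 12170) − 9802 = 39506 km³/yr.
Box D: F(D→E) = (39506 + 16120) − 21500 = 34126 km³/yr.
Box E throughput = its input = 34126 km³/yr; τ = 6547 / 34126 = 0.1918 yr.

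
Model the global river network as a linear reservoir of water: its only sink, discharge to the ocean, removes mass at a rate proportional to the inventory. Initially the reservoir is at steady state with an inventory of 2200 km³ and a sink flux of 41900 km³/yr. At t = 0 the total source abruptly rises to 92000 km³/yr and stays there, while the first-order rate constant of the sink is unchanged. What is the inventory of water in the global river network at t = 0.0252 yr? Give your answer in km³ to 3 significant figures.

τ = M₀/F₀ = 2200/41900 = 0.05251 yr; rate constant k = 1/τ.
New steady state M_∞ = F₁/k = F₁·τ = 92000 × 0.05251 = 4830.5 km³.
M(t) = M_∞ + (M₀ − M_∞)·e^(−t/τ); t/τ = 0.0252/0.05251 = 0.4799, so e^(−t/τ) = 0.6188.
M(t) = 4830.5 − 2631 × 0.6188 = 3202.7 km³.

3200 km³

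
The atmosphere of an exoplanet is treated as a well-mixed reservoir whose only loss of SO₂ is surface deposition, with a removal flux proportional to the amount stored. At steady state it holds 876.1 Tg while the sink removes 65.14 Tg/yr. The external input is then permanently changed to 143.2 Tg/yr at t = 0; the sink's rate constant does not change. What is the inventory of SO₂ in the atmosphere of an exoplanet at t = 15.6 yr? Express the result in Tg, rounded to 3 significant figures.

Residence time τ = M₀/F₀ = 13.45 yr. The eventual steady state is M_∞ = M₀·(F₁/F₀) = 876.1 × 143.2/65.14 = 1926.0 Tg.
The anomaly ΔM(t) = M(t) − M_∞ decays as ΔM₀·e^(−t/τ) with ΔM₀ = 876.1 − 1926.0 = −1050 Tg.
At t = 15.6 yr, e^(−t/τ) = e^(−1.160) = 0.3135, so ΔM = −329.2 Tg and M = 1926.0 − 329.2 = 1596.8 Tg.

1600 Tg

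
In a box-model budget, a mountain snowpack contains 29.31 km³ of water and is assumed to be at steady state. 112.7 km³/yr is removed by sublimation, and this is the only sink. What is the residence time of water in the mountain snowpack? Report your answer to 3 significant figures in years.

0.260 yr

τ = M / F = 29.31 / 112.7 = 0.2601 yr.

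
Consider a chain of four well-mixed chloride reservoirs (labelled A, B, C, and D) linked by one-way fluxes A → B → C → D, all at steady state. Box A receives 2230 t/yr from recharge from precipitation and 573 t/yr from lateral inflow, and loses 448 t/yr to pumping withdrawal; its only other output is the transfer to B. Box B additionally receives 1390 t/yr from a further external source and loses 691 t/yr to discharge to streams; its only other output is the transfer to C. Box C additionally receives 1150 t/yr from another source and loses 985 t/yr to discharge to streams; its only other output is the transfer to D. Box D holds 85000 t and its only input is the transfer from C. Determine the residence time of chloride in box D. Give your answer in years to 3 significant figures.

Box A: F(A→B) = (2230 + 573) − 448 = 2355.0 t/yr.
Box B: F(B→C) = (2355.0 + 1390) − 691 = 3054.0 t/yr.
Box C: F(C→D) = (3054.0 + 1150) − 985 = 3219.0 t/yr.
Box D throughput = its input = 3219.0 t/yr; τ = 85000 / 3219.0 = 26.41 yr.

26.4 yr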